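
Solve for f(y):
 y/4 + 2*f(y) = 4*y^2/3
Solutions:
 f(y) = y*(16*y - 3)/24


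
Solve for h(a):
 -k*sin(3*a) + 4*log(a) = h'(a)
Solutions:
 h(a) = C1 + 4*a*log(a) - 4*a + k*cos(3*a)/3


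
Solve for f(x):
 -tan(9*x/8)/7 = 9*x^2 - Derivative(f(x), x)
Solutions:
 f(x) = C1 + 3*x^3 - 8*log(cos(9*x/8))/63


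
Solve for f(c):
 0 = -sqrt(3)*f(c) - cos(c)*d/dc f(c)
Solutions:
 f(c) = C1*(sin(c) - 1)^(sqrt(3)/2)/(sin(c) + 1)^(sqrt(3)/2)


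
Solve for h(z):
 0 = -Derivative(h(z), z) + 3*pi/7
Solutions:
 h(z) = C1 + 3*pi*z/7


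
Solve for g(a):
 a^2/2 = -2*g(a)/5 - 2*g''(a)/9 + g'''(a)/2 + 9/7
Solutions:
 g(a) = C1*exp(a*(-2^(1/3)*5^(2/3)*(81*sqrt(60009) + 19843)^(1/3) - 40*2^(2/3)*5^(1/3)/(81*sqrt(60009) + 19843)^(1/3) + 40)/270)*sin(10^(1/3)*sqrt(3)*a*(-5^(1/3)*(81*sqrt(60009) + 19843)^(1/3) + 40*2^(1/3)/(81*sqrt(60009) + 19843)^(1/3))/270) + C2*exp(a*(-2^(1/3)*5^(2/3)*(81*sqrt(60009) + 19843)^(1/3) - 40*2^(2/3)*5^(1/3)/(81*sqrt(60009) + 19843)^(1/3) + 40)/270)*cos(10^(1/3)*sqrt(3)*a*(-5^(1/3)*(81*sqrt(60009) + 19843)^(1/3) + 40*2^(1/3)/(81*sqrt(60009) + 19843)^(1/3))/270) + C3*exp(a*(40*2^(2/3)*5^(1/3)/(81*sqrt(60009) + 19843)^(1/3) + 20 + 2^(1/3)*5^(2/3)*(81*sqrt(60009) + 19843)^(1/3))/135) - 5*a^2/4 + 290/63


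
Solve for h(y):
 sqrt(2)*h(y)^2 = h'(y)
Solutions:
 h(y) = -1/(C1 + sqrt(2)*y)


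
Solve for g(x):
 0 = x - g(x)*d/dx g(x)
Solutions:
 g(x) = -sqrt(C1 + x^2)
 g(x) = sqrt(C1 + x^2)


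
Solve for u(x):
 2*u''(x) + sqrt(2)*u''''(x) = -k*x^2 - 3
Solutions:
 u(x) = C1 + C2*x + C3*sin(2^(1/4)*x) + C4*cos(2^(1/4)*x) - k*x^4/24 + x^2*(sqrt(2)*k - 3)/4


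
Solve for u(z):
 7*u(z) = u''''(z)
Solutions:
 u(z) = C1*exp(-7^(1/4)*z) + C2*exp(7^(1/4)*z) + C3*sin(7^(1/4)*z) + C4*cos(7^(1/4)*z)


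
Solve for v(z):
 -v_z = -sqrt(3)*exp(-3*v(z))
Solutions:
 v(z) = log(C1 + 3*sqrt(3)*z)/3
 v(z) = log((-3^(1/3) - 3^(5/6)*I)*(C1 + sqrt(3)*z)^(1/3)/2)
 v(z) = log((-3^(1/3) + 3^(5/6)*I)*(C1 + sqrt(3)*z)^(1/3)/2)


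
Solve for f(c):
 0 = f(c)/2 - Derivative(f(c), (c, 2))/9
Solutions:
 f(c) = C1*exp(-3*sqrt(2)*c/2) + C2*exp(3*sqrt(2)*c/2)


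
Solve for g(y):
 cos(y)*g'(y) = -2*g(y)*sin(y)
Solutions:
 g(y) = C1*cos(y)^2


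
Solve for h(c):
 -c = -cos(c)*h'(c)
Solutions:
 h(c) = C1 + Integral(c/cos(c), c)


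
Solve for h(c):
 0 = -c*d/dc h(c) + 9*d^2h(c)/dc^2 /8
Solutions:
 h(c) = C1 + C2*erfi(2*c/3)


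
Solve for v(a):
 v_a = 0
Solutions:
 v(a) = C1


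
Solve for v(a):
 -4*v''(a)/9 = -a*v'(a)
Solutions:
 v(a) = C1 + C2*erfi(3*sqrt(2)*a/4)


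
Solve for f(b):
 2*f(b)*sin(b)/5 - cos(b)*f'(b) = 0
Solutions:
 f(b) = C1/cos(b)^(2/5)


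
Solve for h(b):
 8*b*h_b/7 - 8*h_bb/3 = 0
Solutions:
 h(b) = C1 + C2*erfi(sqrt(42)*b/14)


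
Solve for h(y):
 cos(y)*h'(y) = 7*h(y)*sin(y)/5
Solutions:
 h(y) = C1/cos(y)^(7/5)


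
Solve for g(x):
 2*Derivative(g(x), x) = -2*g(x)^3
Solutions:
 g(x) = -sqrt(2)*sqrt(-1/(C1 - x))/2
 g(x) = sqrt(2)*sqrt(-1/(C1 - x))/2


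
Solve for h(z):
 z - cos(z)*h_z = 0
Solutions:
 h(z) = C1 + Integral(z/cos(z), z)


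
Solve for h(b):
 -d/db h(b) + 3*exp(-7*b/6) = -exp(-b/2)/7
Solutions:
 h(b) = C1 - 2*exp(-b/2)/7 - 18*exp(-7*b/6)/7


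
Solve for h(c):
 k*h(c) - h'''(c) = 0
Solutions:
 h(c) = C1*exp(c*k^(1/3)) + C2*exp(c*k^(1/3)*(-1 + sqrt(3)*I)/2) + C3*exp(-c*k^(1/3)*(1 + sqrt(3)*I)/2)


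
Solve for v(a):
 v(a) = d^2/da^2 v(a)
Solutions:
 v(a) = C1*exp(-a) + C2*exp(a)


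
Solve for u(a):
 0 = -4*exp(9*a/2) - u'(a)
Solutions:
 u(a) = C1 - 8*exp(9*a/2)/9


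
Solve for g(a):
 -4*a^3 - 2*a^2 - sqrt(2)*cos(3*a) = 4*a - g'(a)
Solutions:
 g(a) = C1 + a^4 + 2*a^3/3 + 2*a^2 + sqrt(2)*sin(3*a)/3


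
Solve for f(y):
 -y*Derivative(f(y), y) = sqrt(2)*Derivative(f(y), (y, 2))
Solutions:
 f(y) = C1 + C2*erf(2^(1/4)*y/2)


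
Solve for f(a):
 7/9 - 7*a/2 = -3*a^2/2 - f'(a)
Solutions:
 f(a) = C1 - a^3/2 + 7*a^2/4 - 7*a/9


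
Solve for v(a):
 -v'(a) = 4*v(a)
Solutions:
 v(a) = C1*exp(-4*a)


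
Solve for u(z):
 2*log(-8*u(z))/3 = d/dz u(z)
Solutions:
 -3*Integral(1/(log(-_y) + 3*log(2)), (_y, u(z)))/2 = C1 - z


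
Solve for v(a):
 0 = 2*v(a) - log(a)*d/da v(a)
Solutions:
 v(a) = C1*exp(2*li(a))


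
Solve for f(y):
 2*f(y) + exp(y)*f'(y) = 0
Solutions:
 f(y) = C1*exp(2*exp(-y))


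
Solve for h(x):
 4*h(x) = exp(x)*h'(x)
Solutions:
 h(x) = C1*exp(-4*exp(-x))


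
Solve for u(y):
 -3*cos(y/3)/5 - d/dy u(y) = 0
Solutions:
 u(y) = C1 - 9*sin(y/3)/5


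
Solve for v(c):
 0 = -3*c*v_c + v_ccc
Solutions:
 v(c) = C1 + Integral(C2*airyai(3^(1/3)*c) + C3*airybi(3^(1/3)*c), c)


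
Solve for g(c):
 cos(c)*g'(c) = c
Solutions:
 g(c) = C1 + Integral(c/cos(c), c)


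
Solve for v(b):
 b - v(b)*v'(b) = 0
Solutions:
 v(b) = -sqrt(C1 + b^2)
 v(b) = sqrt(C1 + b^2)


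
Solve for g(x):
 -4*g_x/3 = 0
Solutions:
 g(x) = C1


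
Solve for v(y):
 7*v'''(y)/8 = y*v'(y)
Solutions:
 v(y) = C1 + Integral(C2*airyai(2*7^(2/3)*y/7) + C3*airybi(2*7^(2/3)*y/7), y)


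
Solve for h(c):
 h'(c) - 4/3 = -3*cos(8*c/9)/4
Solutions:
 h(c) = C1 + 4*c/3 - 27*sin(8*c/9)/32


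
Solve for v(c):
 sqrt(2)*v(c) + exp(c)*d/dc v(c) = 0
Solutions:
 v(c) = C1*exp(sqrt(2)*exp(-c))


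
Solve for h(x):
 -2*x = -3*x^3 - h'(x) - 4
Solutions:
 h(x) = C1 - 3*x^4/4 + x^2 - 4*x


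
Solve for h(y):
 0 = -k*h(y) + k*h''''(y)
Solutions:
 h(y) = C1*exp(-y) + C2*exp(y) + C3*sin(y) + C4*cos(y)


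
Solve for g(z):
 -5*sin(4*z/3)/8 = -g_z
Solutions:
 g(z) = C1 - 15*cos(4*z/3)/32


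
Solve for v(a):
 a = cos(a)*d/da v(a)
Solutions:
 v(a) = C1 + Integral(a/cos(a), a)


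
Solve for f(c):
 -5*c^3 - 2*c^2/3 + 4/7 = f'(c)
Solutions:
 f(c) = C1 - 5*c^4/4 - 2*c^3/9 + 4*c/7


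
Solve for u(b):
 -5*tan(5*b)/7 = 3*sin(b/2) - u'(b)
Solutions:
 u(b) = C1 - log(cos(5*b))/7 - 6*cos(b/2)


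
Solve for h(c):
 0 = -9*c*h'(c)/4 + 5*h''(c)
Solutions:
 h(c) = C1 + C2*erfi(3*sqrt(10)*c/20)


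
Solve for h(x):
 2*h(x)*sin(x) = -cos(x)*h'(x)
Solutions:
 h(x) = C1*cos(x)^2


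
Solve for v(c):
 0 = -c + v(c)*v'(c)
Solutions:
 v(c) = -sqrt(C1 + c^2)
 v(c) = sqrt(C1 + c^2)


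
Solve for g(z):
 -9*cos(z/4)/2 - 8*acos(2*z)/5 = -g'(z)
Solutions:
 g(z) = C1 + 8*z*acos(2*z)/5 - 4*sqrt(1 - 4*z^2)/5 + 18*sin(z/4)


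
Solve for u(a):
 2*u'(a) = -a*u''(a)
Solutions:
 u(a) = C1 + C2/a


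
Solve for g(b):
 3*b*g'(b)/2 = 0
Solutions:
 g(b) = C1


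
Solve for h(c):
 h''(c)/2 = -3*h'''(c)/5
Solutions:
 h(c) = C1 + C2*c + C3*exp(-5*c/6)


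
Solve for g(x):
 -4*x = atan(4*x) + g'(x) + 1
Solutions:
 g(x) = C1 - 2*x^2 - x*atan(4*x) - x + log(16*x^2 + 1)/8


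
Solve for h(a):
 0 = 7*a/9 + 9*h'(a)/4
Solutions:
 h(a) = C1 - 14*a^2/81


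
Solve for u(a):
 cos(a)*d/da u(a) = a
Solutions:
 u(a) = C1 + Integral(a/cos(a), a)


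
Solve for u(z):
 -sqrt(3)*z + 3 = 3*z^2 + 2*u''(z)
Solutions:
 u(z) = C1 + C2*z - z^4/8 - sqrt(3)*z^3/12 + 3*z^2/4


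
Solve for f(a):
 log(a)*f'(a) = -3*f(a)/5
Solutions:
 f(a) = C1*exp(-3*li(a)/5)


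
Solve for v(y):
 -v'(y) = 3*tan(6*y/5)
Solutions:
 v(y) = C1 + 5*log(cos(6*y/5))/2


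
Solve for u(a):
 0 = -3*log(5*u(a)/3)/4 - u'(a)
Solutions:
 -4*Integral(1/(-log(_y) - log(5) + log(3)), (_y, u(a)))/3 = C1 - a


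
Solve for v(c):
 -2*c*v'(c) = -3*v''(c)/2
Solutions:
 v(c) = C1 + C2*erfi(sqrt(6)*c/3)


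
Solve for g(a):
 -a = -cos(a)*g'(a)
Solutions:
 g(a) = C1 + Integral(a/cos(a), a)


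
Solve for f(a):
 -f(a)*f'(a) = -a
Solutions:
 f(a) = -sqrt(C1 + a^2)
 f(a) = sqrt(C1 + a^2)


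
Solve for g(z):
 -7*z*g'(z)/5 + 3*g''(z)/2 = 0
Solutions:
 g(z) = C1 + C2*erfi(sqrt(105)*z/15)


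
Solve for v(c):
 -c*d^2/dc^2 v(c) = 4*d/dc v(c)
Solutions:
 v(c) = C1 + C2/c^3


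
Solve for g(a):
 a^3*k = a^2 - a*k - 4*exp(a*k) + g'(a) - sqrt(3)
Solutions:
 g(a) = C1 + a^4*k/4 - a^3/3 + a^2*k/2 + sqrt(3)*a + 4*exp(a*k)/k


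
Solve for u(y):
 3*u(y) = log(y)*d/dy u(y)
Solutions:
 u(y) = C1*exp(3*li(y))


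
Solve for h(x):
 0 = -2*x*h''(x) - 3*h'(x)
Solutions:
 h(x) = C1 + C2/sqrt(x)


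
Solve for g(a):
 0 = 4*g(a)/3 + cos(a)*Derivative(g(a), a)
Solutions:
 g(a) = C1*(sin(a) - 1)^(2/3)/(sin(a) + 1)^(2/3)


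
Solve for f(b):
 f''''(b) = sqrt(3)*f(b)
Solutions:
 f(b) = C1*exp(-3^(1/8)*b) + C2*exp(3^(1/8)*b) + C3*sin(3^(1/8)*b) + C4*cos(3^(1/8)*b)


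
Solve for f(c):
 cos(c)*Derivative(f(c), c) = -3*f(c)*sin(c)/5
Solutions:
 f(c) = C1*cos(c)^(3/5)


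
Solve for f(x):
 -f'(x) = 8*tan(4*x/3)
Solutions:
 f(x) = C1 + 6*log(cos(4*x/3))


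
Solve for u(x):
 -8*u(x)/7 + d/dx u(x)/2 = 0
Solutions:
 u(x) = C1*exp(16*x/7)


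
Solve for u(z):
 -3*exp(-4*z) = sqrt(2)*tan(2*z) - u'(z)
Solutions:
 u(z) = C1 + sqrt(2)*log(tan(2*z)^2 + 1)/4 - 3*exp(-4*z)/4


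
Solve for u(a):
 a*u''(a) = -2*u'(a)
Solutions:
 u(a) = C1 + C2/a


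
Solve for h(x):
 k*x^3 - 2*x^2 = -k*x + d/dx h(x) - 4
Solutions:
 h(x) = C1 + k*x^4/4 + k*x^2/2 - 2*x^3/3 + 4*x


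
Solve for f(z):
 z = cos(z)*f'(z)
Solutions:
 f(z) = C1 + Integral(z/cos(z), z)


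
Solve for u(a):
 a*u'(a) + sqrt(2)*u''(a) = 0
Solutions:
 u(a) = C1 + C2*erf(2^(1/4)*a/2)


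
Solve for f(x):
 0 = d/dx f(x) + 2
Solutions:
 f(x) = C1 - 2*x


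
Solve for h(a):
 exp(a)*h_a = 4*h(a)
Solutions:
 h(a) = C1*exp(-4*exp(-a))


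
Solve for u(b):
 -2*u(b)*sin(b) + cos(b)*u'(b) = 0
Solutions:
 u(b) = C1/cos(b)^2


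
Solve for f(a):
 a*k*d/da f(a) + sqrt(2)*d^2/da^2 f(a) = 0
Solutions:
 f(a) = Piecewise((-2^(3/4)*sqrt(pi)*C1*erf(2^(1/4)*a*sqrt(k)/2)/(2*sqrt(k)) - C2, (k > 0) | (k < 0)), (-C1*a - C2, True))


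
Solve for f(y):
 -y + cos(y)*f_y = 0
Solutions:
 f(y) = C1 + Integral(y/cos(y), y)


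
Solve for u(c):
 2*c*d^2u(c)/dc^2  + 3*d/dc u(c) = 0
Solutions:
 u(c) = C1 + C2/sqrt(c)


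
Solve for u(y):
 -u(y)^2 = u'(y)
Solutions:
 u(y) = 1/(C1 + y)


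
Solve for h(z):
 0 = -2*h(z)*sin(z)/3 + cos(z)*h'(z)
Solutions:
 h(z) = C1/cos(z)^(2/3)


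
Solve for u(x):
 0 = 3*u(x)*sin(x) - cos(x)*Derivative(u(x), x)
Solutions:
 u(x) = C1/cos(x)^3


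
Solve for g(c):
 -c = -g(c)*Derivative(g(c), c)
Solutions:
 g(c) = -sqrt(C1 + c^2)
 g(c) = sqrt(C1 + c^2)


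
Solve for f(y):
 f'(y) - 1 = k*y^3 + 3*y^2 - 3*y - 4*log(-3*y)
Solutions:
 f(y) = C1 + k*y^4/4 + y^3 - 3*y^2/2 - 4*y*log(-y) + y*(5 - 4*log(3))


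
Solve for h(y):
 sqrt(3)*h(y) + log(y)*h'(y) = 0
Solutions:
 h(y) = C1*exp(-sqrt(3)*li(y))


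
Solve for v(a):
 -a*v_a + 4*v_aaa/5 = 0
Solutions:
 v(a) = C1 + Integral(C2*airyai(10^(1/3)*a/2) + C3*airybi(10^(1/3)*a/2), a)


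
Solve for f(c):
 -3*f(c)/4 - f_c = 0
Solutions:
 f(c) = C1*exp(-3*c/4)


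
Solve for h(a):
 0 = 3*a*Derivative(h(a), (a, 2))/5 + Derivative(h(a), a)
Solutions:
 h(a) = C1 + C2/a^(2/3)


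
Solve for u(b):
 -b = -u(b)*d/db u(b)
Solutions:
 u(b) = -sqrt(C1 + b^2)
 u(b) = sqrt(C1 + b^2)


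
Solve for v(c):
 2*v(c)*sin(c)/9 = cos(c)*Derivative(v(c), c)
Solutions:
 v(c) = C1/cos(c)^(2/9)


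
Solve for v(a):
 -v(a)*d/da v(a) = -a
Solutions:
 v(a) = -sqrt(C1 + a^2)
 v(a) = sqrt(C1 + a^2)


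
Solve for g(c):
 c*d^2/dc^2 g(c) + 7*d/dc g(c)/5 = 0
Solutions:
 g(c) = C1 + C2/c^(2/5)


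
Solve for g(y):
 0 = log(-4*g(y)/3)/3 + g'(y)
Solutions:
 3*Integral(1/(log(-_y) - log(3) + 2*log(2)), (_y, g(y))) = C1 - y


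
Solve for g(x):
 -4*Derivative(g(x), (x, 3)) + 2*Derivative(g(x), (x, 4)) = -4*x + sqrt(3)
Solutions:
 g(x) = C1 + C2*x + C3*x^2 + C4*exp(2*x) + x^4/24 + x^3*(2 - sqrt(3))/24


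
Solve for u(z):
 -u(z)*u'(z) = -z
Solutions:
 u(z) = -sqrt(C1 + z^2)
 u(z) = sqrt(C1 + z^2)


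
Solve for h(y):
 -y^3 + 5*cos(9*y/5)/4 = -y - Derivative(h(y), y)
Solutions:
 h(y) = C1 + y^4/4 - y^2/2 - 25*sin(9*y/5)/36


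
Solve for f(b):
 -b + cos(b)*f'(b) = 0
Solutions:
 f(b) = C1 + Integral(b/cos(b), b)


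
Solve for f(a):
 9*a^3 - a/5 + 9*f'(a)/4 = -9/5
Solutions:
 f(a) = C1 - a^4 + 2*a^2/45 - 4*a/5


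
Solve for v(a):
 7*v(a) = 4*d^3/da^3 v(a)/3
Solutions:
 v(a) = C3*exp(42^(1/3)*a/2) + (C1*sin(14^(1/3)*3^(5/6)*a/4) + C2*cos(14^(1/3)*3^(5/6)*a/4))*exp(-42^(1/3)*a/4)


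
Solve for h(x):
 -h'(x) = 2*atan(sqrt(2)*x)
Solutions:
 h(x) = C1 - 2*x*atan(sqrt(2)*x) + sqrt(2)*log(2*x^2 + 1)/2


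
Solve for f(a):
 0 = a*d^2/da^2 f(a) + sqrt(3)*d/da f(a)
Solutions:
 f(a) = C1 + C2*a^(1 - sqrt(3))


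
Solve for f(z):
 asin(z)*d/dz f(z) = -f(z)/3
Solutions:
 f(z) = C1*exp(-Integral(1/asin(z), z)/3)


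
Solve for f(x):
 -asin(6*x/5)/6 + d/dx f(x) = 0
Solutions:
 f(x) = C1 + x*asin(6*x/5)/6 + sqrt(25 - 36*x^2)/36


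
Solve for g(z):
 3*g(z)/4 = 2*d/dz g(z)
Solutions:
 g(z) = C1*exp(3*z/8)


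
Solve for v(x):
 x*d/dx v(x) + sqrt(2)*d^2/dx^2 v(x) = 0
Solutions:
 v(x) = C1 + C2*erf(2^(1/4)*x/2)


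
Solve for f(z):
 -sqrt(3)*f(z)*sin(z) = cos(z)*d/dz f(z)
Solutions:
 f(z) = C1*cos(z)^(sqrt(3))


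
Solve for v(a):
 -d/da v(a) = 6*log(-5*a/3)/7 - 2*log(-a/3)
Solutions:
 v(a) = C1 + 8*a*log(-a)/7 + a*(-log(46875)/7 - 8/7 - log(3))


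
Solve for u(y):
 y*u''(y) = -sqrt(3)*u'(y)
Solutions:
 u(y) = C1 + C2*y^(1 - sqrt(3))


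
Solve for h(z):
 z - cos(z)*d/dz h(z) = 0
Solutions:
 h(z) = C1 + Integral(z/cos(z), z)


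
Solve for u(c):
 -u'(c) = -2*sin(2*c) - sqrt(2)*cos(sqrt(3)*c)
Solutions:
 u(c) = C1 + sqrt(6)*sin(sqrt(3)*c)/3 - cos(2*c)


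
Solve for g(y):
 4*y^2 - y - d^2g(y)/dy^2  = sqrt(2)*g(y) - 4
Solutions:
 g(y) = C1*sin(2^(1/4)*y) + C2*cos(2^(1/4)*y) + 2*sqrt(2)*y^2 - sqrt(2)*y/2 - 4 + 2*sqrt(2)


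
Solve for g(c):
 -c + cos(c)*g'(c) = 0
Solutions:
 g(c) = C1 + Integral(c/cos(c), c)


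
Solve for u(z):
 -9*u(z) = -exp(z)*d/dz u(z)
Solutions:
 u(z) = C1*exp(-9*exp(-z))


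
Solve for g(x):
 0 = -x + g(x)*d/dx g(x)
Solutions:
 g(x) = -sqrt(C1 + x^2)
 g(x) = sqrt(C1 + x^2)


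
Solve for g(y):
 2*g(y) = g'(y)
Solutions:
 g(y) = C1*exp(2*y)


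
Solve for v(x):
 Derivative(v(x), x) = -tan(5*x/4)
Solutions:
 v(x) = C1 + 4*log(cos(5*x/4))/5


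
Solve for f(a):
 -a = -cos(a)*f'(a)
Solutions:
 f(a) = C1 + Integral(a/cos(a), a)


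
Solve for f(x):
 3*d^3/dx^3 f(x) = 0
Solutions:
 f(x) = C1 + C2*x + C3*x^2


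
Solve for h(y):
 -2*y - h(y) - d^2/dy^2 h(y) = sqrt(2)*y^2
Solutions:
 h(y) = C1*sin(y) + C2*cos(y) - sqrt(2)*y^2 - 2*y + 2*sqrt(2)


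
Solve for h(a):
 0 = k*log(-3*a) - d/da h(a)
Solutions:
 h(a) = C1 + a*k*log(-a) + a*k*(-1 + log(3))


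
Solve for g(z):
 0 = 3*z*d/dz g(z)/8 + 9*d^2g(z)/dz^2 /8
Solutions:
 g(z) = C1 + C2*erf(sqrt(6)*z/6)


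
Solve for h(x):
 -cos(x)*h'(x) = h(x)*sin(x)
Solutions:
 h(x) = C1*cos(x)


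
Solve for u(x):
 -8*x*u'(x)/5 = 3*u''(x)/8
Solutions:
 u(x) = C1 + C2*erf(4*sqrt(30)*x/15)


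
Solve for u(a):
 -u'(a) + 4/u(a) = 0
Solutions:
 u(a) = -sqrt(C1 + 8*a)
 u(a) = sqrt(C1 + 8*a)


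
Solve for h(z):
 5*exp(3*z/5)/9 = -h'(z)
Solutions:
 h(z) = C1 - 25*exp(3*z/5)/27


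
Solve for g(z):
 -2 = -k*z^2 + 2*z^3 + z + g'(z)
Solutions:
 g(z) = C1 + k*z^3/3 - z^4/2 - z^2/2 - 2*z


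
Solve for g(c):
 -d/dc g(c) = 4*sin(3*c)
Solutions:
 g(c) = C1 + 4*cos(3*c)/3


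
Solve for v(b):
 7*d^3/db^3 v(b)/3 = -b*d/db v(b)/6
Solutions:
 v(b) = C1 + Integral(C2*airyai(-14^(2/3)*b/14) + C3*airybi(-14^(2/3)*b/14), b)


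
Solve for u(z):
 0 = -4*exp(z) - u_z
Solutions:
 u(z) = C1 - 4*exp(z)


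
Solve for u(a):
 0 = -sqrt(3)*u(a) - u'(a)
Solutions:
 u(a) = C1*exp(-sqrt(3)*a)


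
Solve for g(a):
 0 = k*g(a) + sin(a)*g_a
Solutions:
 g(a) = C1*exp(k*(-log(cos(a) - 1) + log(cos(a) + 1))/2)


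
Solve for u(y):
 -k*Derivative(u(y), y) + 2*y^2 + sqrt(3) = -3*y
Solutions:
 u(y) = C1 + 2*y^3/(3*k) + 3*y^2/(2*k) + sqrt(3)*y/k


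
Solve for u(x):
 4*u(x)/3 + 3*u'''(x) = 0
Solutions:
 u(x) = C3*exp(-2^(2/3)*3^(1/3)*x/3) + (C1*sin(2^(2/3)*3^(5/6)*x/6) + C2*cos(2^(2/3)*3^(5/6)*x/6))*exp(2^(2/3)*3^(1/3)*x/6)


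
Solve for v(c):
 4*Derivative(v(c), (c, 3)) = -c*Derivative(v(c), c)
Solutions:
 v(c) = C1 + Integral(C2*airyai(-2^(1/3)*c/2) + C3*airybi(-2^(1/3)*c/2), c)


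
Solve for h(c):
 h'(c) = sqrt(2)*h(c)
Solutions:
 h(c) = C1*exp(sqrt(2)*c)


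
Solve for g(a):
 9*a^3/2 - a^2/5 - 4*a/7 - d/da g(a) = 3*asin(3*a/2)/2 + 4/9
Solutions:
 g(a) = C1 + 9*a^4/8 - a^3/15 - 2*a^2/7 - 3*a*asin(3*a/2)/2 - 4*a/9 - sqrt(4 - 9*a^2)/2


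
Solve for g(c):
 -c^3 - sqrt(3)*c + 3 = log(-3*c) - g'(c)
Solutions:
 g(c) = C1 + c^4/4 + sqrt(3)*c^2/2 + c*log(-c) + c*(-4 + log(3))


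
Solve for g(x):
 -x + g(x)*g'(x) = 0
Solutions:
 g(x) = -sqrt(C1 + x^2)
 g(x) = sqrt(C1 + x^2)


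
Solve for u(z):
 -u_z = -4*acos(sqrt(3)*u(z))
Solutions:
 Integral(1/acos(sqrt(3)*_y), (_y, u(z))) = C1 + 4*z


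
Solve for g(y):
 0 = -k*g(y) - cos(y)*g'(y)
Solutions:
 g(y) = C1*exp(k*(log(sin(y) - 1) - log(sin(y) + 1))/2)


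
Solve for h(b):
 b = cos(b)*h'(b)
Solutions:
 h(b) = C1 + Integral(b/cos(b), b)


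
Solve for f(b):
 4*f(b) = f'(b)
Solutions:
 f(b) = C1*exp(4*b)


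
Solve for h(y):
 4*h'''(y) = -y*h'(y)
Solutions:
 h(y) = C1 + Integral(C2*airyai(-2^(1/3)*y/2) + C3*airybi(-2^(1/3)*y/2), y)


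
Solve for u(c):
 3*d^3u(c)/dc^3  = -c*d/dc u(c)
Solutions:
 u(c) = C1 + Integral(C2*airyai(-3^(2/3)*c/3) + C3*airybi(-3^(2/3)*c/3), c)


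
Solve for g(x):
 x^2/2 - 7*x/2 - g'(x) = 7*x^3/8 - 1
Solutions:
 g(x) = C1 - 7*x^4/32 + x^3/6 - 7*x^2/4 + x


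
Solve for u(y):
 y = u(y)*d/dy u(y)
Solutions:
 u(y) = -sqrt(C1 + y^2)
 u(y) = sqrt(C1 + y^2)


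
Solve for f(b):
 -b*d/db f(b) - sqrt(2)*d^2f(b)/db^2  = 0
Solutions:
 f(b) = C1 + C2*erf(2^(1/4)*b/2)


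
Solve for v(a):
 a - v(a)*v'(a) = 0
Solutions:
 v(a) = -sqrt(C1 + a^2)
 v(a) = sqrt(C1 + a^2)


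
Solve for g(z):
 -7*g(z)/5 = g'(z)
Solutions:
 g(z) = C1*exp(-7*z/5)


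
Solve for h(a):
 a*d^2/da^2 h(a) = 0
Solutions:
 h(a) = C1 + C2*a


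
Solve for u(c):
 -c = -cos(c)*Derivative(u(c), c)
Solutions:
 u(c) = C1 + Integral(c/cos(c), c)


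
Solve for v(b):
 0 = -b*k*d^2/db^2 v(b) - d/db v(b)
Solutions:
 v(b) = C1 + b^(((re(k) - 1)*re(k) + im(k)^2)/(re(k)^2 + im(k)^2))*(C2*sin(log(b)*Abs(im(k))/(re(k)^2 + im(k)^2)) + C3*cos(log(b)*im(k)/(re(k)^2 + im(k)^2)))


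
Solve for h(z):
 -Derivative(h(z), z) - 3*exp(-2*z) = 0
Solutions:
 h(z) = C1 + 3*exp(-2*z)/2


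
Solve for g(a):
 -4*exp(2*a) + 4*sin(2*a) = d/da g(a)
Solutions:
 g(a) = C1 - 2*exp(2*a) - 2*cos(2*a)


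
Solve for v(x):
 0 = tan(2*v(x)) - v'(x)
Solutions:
 v(x) = -asin(C1*exp(2*x))/2 + pi/2
 v(x) = asin(C1*exp(2*x))/2


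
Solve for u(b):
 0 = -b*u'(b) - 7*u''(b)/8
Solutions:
 u(b) = C1 + C2*erf(2*sqrt(7)*b/7)


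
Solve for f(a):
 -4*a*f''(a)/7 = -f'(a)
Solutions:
 f(a) = C1 + C2*a^(11/4)


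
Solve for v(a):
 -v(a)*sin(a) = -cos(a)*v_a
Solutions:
 v(a) = C1/cos(a)


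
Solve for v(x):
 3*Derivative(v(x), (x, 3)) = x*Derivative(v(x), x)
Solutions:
 v(x) = C1 + Integral(C2*airyai(3^(2/3)*x/3) + C3*airybi(3^(2/3)*x/3), x)


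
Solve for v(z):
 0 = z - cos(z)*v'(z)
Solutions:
 v(z) = C1 + Integral(z/cos(z), z)


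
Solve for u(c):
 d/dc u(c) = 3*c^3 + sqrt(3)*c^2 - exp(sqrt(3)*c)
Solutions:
 u(c) = C1 + 3*c^4/4 + sqrt(3)*c^3/3 - sqrt(3)*exp(sqrt(3)*c)/3


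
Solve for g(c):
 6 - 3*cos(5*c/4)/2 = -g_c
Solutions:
 g(c) = C1 - 6*c + 6*sin(5*c/4)/5


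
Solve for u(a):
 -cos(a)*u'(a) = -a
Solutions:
 u(a) = C1 + Integral(a/cos(a), a)


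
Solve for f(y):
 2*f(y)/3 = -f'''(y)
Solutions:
 f(y) = C3*exp(-2^(1/3)*3^(2/3)*y/3) + (C1*sin(2^(1/3)*3^(1/6)*y/2) + C2*cos(2^(1/3)*3^(1/6)*y/2))*exp(2^(1/3)*3^(2/3)*y/6)


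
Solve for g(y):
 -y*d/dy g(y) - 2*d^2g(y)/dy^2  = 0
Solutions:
 g(y) = C1 + C2*erf(y/2)


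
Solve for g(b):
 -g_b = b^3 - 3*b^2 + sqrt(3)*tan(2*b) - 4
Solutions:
 g(b) = C1 - b^4/4 + b^3 + 4*b + sqrt(3)*log(cos(2*b))/2


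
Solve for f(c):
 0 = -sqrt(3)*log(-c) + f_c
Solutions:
 f(c) = C1 + sqrt(3)*c*log(-c) - sqrt(3)*c


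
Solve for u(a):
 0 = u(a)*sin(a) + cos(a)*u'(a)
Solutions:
 u(a) = C1*cos(a)


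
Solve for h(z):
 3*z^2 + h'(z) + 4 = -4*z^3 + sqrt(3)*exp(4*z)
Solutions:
 h(z) = C1 - z^4 - z^3 - 4*z + sqrt(3)*exp(4*z)/4


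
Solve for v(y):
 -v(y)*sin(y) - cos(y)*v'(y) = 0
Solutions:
 v(y) = C1*cos(y)


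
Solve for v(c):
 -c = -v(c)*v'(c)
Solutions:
 v(c) = -sqrt(C1 + c^2)
 v(c) = sqrt(C1 + c^2)


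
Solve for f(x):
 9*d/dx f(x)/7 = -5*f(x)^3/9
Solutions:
 f(x) = -9*sqrt(2)*sqrt(-1/(C1 - 35*x))/2
 f(x) = 9*sqrt(2)*sqrt(-1/(C1 - 35*x))/2


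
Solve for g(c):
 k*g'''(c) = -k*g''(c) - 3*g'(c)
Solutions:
 g(c) = C1 + C2*exp(c*(-1 + sqrt(k*(k - 12))/k)/2) + C3*exp(-c*(1 + sqrt(k*(k - 12))/k)/2)


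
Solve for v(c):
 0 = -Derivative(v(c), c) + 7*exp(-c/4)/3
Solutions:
 v(c) = C1 - 28*exp(-c/4)/3


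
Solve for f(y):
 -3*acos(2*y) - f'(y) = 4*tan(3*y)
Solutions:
 f(y) = C1 - 3*y*acos(2*y) + 3*sqrt(1 - 4*y^2)/2 + 4*log(cos(3*y))/3


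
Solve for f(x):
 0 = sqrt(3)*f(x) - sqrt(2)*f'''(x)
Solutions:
 f(x) = C3*exp(2^(5/6)*3^(1/6)*x/2) + (C1*sin(2^(5/6)*3^(2/3)*x/4) + C2*cos(2^(5/6)*3^(2/3)*x/4))*exp(-2^(5/6)*3^(1/6)*x/4)


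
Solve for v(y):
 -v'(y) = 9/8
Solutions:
 v(y) = C1 - 9*y/8


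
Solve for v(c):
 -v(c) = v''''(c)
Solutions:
 v(c) = (C1*sin(sqrt(2)*c/2) + C2*cos(sqrt(2)*c/2))*exp(-sqrt(2)*c/2) + (C3*sin(sqrt(2)*c/2) + C4*cos(sqrt(2)*c/2))*exp(sqrt(2)*c/2)


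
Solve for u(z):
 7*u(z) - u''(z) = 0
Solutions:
 u(z) = C1*exp(-sqrt(7)*z) + C2*exp(sqrt(7)*z)


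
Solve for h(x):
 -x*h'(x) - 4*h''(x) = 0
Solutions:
 h(x) = C1 + C2*erf(sqrt(2)*x/4)


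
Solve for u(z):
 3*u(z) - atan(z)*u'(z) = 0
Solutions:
 u(z) = C1*exp(3*Integral(1/atan(z), z))


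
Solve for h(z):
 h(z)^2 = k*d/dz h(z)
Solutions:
 h(z) = -k/(C1*k + z)


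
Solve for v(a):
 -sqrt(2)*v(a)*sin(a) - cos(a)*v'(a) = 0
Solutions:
 v(a) = C1*cos(a)^(sqrt(2))


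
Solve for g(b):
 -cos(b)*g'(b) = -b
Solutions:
 g(b) = C1 + Integral(b/cos(b), b)


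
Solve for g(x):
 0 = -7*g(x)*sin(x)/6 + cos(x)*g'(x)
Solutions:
 g(x) = C1/cos(x)^(7/6)


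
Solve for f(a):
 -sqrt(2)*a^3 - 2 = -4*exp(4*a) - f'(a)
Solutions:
 f(a) = C1 + sqrt(2)*a^4/4 + 2*a - exp(4*a)


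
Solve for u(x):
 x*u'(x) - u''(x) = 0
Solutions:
 u(x) = C1 + C2*erfi(sqrt(2)*x/2)


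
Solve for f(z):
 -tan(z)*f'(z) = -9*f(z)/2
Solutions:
 f(z) = C1*sin(z)^(9/2)


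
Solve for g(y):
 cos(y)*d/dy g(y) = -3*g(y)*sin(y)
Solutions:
 g(y) = C1*cos(y)^3


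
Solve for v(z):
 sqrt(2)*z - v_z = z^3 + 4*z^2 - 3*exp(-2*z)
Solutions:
 v(z) = C1 - z^4/4 - 4*z^3/3 + sqrt(2)*z^2/2 - 3*exp(-2*z)/2


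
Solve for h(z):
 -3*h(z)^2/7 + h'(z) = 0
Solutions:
 h(z) = -7/(C1 + 3*z)


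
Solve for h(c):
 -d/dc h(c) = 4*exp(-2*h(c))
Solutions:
 h(c) = log(-sqrt(C1 - 8*c))
 h(c) = log(C1 - 8*c)/2


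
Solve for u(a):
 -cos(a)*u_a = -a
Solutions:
 u(a) = C1 + Integral(a/cos(a), a)


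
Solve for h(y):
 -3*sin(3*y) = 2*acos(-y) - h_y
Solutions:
 h(y) = C1 + 2*y*acos(-y) + 2*sqrt(1 - y^2) - cos(3*y)


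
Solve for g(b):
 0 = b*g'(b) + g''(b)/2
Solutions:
 g(b) = C1 + C2*erf(b)


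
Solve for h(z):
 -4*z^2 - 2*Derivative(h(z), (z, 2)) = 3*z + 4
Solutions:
 h(z) = C1 + C2*z - z^4/6 - z^3/4 - z^2


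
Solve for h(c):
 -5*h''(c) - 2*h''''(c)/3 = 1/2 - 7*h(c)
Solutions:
 h(c) = C1*exp(-c*sqrt(-15 + sqrt(393))/2) + C2*exp(c*sqrt(-15 + sqrt(393))/2) + C3*sin(c*sqrt(15 + sqrt(393))/2) + C4*cos(c*sqrt(15 + sqrt(393))/2) + 1/14


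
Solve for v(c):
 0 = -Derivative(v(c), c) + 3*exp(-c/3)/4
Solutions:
 v(c) = C1 - 9*exp(-c/3)/4


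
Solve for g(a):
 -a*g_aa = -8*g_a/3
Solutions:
 g(a) = C1 + C2*a^(11/3)


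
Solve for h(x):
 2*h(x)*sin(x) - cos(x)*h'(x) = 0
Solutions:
 h(x) = C1/cos(x)^2


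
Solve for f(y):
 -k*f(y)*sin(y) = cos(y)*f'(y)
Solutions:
 f(y) = C1*exp(k*log(cos(y)))


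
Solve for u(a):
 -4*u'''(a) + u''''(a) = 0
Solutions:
 u(a) = C1 + C2*a + C3*a^2 + C4*exp(4*a)


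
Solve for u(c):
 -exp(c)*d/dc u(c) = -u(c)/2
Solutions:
 u(c) = C1*exp(-exp(-c)/2)


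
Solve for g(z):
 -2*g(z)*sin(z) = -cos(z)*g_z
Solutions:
 g(z) = C1/cos(z)^2


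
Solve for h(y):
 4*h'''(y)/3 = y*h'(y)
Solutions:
 h(y) = C1 + Integral(C2*airyai(6^(1/3)*y/2) + C3*airybi(6^(1/3)*y/2), y)


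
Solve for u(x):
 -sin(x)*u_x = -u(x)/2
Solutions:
 u(x) = C1*(cos(x) - 1)^(1/4)/(cos(x) + 1)^(1/4)


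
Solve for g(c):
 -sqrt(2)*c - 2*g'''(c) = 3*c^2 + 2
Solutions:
 g(c) = C1 + C2*c + C3*c^2 - c^5/40 - sqrt(2)*c^4/48 - c^3/6


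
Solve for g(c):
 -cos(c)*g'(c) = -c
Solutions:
 g(c) = C1 + Integral(c/cos(c), c)


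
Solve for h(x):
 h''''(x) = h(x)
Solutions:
 h(x) = C1*exp(-x) + C2*exp(x) + C3*sin(x) + C4*cos(x)


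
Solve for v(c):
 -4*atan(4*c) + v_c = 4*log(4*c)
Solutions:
 v(c) = C1 + 4*c*log(c) + 4*c*atan(4*c) - 4*c + 8*c*log(2) - log(16*c^2 + 1)/2


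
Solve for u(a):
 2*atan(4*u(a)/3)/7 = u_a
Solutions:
 Integral(1/atan(4*_y/3), (_y, u(a))) = C1 + 2*a/7


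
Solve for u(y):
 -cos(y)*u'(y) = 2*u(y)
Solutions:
 u(y) = C1*(sin(y) - 1)/(sin(y) + 1)


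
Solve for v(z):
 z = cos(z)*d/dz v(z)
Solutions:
 v(z) = C1 + Integral(z/cos(z), z)


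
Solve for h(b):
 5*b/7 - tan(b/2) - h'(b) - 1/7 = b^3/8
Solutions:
 h(b) = C1 - b^4/32 + 5*b^2/14 - b/7 + 2*log(cos(b/2))


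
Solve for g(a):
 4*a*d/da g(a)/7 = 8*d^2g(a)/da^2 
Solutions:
 g(a) = C1 + C2*erfi(sqrt(7)*a/14)


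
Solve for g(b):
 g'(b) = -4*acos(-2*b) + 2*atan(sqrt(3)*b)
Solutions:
 g(b) = C1 - 4*b*acos(-2*b) + 2*b*atan(sqrt(3)*b) - 2*sqrt(1 - 4*b^2) - sqrt(3)*log(3*b^2 + 1)/3


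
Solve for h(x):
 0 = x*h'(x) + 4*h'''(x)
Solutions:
 h(x) = C1 + Integral(C2*airyai(-2^(1/3)*x/2) + C3*airybi(-2^(1/3)*x/2), x)


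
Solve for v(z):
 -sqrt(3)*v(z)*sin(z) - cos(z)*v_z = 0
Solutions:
 v(z) = C1*cos(z)^(sqrt(3))


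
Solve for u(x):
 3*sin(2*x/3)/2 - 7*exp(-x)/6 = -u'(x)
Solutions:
 u(x) = C1 + 9*cos(2*x/3)/4 - 7*exp(-x)/6


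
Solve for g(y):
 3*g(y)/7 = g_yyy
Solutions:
 g(y) = C3*exp(3^(1/3)*7^(2/3)*y/7) + (C1*sin(3^(5/6)*7^(2/3)*y/14) + C2*cos(3^(5/6)*7^(2/3)*y/14))*exp(-3^(1/3)*7^(2/3)*y/14)


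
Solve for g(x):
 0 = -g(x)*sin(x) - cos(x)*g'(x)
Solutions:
 g(x) = C1*cos(x)


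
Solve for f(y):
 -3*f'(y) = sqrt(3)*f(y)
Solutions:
 f(y) = C1*exp(-sqrt(3)*y/3)


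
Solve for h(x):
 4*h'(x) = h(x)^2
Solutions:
 h(x) = -4/(C1 + x)


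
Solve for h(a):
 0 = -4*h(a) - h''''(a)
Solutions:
 h(a) = (C1*sin(a) + C2*cos(a))*exp(-a) + (C3*sin(a) + C4*cos(a))*exp(a)


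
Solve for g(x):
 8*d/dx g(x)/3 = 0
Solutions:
 g(x) = C1


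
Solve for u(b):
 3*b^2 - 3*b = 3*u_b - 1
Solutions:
 u(b) = C1 + b^3/3 - b^2/2 + b/3


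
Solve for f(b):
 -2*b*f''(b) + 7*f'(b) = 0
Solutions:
 f(b) = C1 + C2*b^(9/2)


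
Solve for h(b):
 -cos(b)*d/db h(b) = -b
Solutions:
 h(b) = C1 + Integral(b/cos(b), b)


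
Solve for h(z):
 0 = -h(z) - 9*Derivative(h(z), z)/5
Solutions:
 h(z) = C1*exp(-5*z/9)


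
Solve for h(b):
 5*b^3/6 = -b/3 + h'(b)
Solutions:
 h(b) = C1 + 5*b^4/24 + b^2/6


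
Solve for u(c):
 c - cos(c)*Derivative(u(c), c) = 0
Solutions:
 u(c) = C1 + Integral(c/cos(c), c)


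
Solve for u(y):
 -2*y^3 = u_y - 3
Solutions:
 u(y) = C1 - y^4/2 + 3*y


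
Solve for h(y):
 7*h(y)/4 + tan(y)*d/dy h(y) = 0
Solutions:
 h(y) = C1/sin(y)^(7/4)


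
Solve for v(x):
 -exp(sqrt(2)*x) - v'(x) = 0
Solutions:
 v(x) = C1 - sqrt(2)*exp(sqrt(2)*x)/2


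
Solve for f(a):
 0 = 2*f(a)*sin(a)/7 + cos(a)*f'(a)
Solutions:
 f(a) = C1*cos(a)^(2/7)


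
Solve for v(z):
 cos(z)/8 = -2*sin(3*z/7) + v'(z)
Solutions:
 v(z) = C1 + sin(z)/8 - 14*cos(3*z/7)/3


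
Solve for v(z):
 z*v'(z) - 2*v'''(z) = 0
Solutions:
 v(z) = C1 + Integral(C2*airyai(2^(2/3)*z/2) + C3*airybi(2^(2/3)*z/2), z)


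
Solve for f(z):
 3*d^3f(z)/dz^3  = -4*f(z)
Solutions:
 f(z) = C3*exp(-6^(2/3)*z/3) + (C1*sin(2^(2/3)*3^(1/6)*z/2) + C2*cos(2^(2/3)*3^(1/6)*z/2))*exp(6^(2/3)*z/6)


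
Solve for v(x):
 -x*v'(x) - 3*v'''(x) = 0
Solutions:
 v(x) = C1 + Integral(C2*airyai(-3^(2/3)*x/3) + C3*airybi(-3^(2/3)*x/3), x)


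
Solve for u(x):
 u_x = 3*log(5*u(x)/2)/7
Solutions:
 7*Integral(1/(-log(_y) - log(5) + log(2)), (_y, u(x)))/3 = C1 - x


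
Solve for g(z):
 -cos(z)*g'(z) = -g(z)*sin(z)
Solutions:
 g(z) = C1/cos(z)


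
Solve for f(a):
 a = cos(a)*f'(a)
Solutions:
 f(a) = C1 + Integral(a/cos(a), a)


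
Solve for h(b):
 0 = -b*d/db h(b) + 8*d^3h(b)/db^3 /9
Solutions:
 h(b) = C1 + Integral(C2*airyai(3^(2/3)*b/2) + C3*airybi(3^(2/3)*b/2), b)


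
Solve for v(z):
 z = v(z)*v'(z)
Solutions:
 v(z) = -sqrt(C1 + z^2)
 v(z) = sqrt(C1 + z^2)


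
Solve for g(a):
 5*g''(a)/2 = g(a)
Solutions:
 g(a) = C1*exp(-sqrt(10)*a/5) + C2*exp(sqrt(10)*a/5)


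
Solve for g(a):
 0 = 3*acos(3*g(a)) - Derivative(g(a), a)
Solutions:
 Integral(1/acos(3*_y), (_y, g(a))) = C1 + 3*a


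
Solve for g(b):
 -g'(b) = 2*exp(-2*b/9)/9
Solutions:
 g(b) = C1 + exp(-2*b/9)


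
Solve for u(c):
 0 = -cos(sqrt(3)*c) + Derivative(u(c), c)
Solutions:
 u(c) = C1 + sqrt(3)*sin(sqrt(3)*c)/3


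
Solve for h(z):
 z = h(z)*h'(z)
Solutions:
 h(z) = -sqrt(C1 + z^2)
 h(z) = sqrt(C1 + z^2)


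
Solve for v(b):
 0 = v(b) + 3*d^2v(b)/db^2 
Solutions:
 v(b) = C1*sin(sqrt(3)*b/3) + C2*cos(sqrt(3)*b/3)


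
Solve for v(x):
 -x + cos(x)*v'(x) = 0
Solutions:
 v(x) = C1 + Integral(x/cos(x), x)


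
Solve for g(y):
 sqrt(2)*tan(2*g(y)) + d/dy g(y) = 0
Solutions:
 g(y) = -asin(C1*exp(-2*sqrt(2)*y))/2 + pi/2
 g(y) = asin(C1*exp(-2*sqrt(2)*y))/2


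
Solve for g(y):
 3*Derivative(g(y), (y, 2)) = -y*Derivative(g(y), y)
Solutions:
 g(y) = C1 + C2*erf(sqrt(6)*y/6)


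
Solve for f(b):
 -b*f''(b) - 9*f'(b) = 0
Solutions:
 f(b) = C1 + C2/b^8


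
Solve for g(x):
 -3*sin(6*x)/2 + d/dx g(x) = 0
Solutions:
 g(x) = C1 - cos(6*x)/4


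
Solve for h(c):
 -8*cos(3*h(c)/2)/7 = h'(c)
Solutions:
 8*c/7 - log(sin(3*h(c)/2) - 1)/3 + log(sin(3*h(c)/2) + 1)/3 = C1


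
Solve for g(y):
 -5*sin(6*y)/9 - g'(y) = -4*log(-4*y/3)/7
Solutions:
 g(y) = C1 + 4*y*log(-y)/7 - 4*y*log(3)/7 - 4*y/7 + 8*y*log(2)/7 + 5*cos(6*y)/54


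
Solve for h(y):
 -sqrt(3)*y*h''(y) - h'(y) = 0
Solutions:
 h(y) = C1 + C2*y^(1 - sqrt(3)/3)


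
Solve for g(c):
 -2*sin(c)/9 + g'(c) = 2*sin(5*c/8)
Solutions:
 g(c) = C1 - 16*cos(5*c/8)/5 - 2*cos(c)/9


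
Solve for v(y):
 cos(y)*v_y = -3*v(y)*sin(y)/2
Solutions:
 v(y) = C1*cos(y)^(3/2)


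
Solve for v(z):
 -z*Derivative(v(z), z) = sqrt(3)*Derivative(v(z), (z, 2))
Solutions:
 v(z) = C1 + C2*erf(sqrt(2)*3^(3/4)*z/6)


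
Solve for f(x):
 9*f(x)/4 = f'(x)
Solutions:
 f(x) = C1*exp(9*x/4)


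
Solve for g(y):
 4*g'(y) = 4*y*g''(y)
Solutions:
 g(y) = C1 + C2*y^2


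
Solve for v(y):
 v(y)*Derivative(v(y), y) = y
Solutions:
 v(y) = -sqrt(C1 + y^2)
 v(y) = sqrt(C1 + y^2)


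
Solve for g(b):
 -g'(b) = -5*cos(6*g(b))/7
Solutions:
 -5*b/7 - log(sin(6*g(b)) - 1)/12 + log(sin(6*g(b)) + 1)/12 = C1


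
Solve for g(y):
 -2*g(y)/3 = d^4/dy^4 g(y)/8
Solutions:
 g(y) = (C1*sin(sqrt(2)*3^(3/4)*y/3) + C2*cos(sqrt(2)*3^(3/4)*y/3))*exp(-sqrt(2)*3^(3/4)*y/3) + (C3*sin(sqrt(2)*3^(3/4)*y/3) + C4*cos(sqrt(2)*3^(3/4)*y/3))*exp(sqrt(2)*3^(3/4)*y/3)


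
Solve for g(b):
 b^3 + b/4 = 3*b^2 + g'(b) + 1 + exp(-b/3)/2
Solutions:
 g(b) = C1 + b^4/4 - b^3 + b^2/8 - b + 3*exp(-b/3)/2


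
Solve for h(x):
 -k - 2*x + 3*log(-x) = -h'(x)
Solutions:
 h(x) = C1 + x^2 + x*(k + 3) - 3*x*log(-x)


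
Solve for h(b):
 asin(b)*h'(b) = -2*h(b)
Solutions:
 h(b) = C1*exp(-2*Integral(1/asin(b), b))


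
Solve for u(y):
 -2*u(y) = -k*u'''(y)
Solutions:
 u(y) = C1*exp(2^(1/3)*y*(1/k)^(1/3)) + C2*exp(2^(1/3)*y*(-1 + sqrt(3)*I)*(1/k)^(1/3)/2) + C3*exp(-2^(1/3)*y*(1 + sqrt(3)*I)*(1/k)^(1/3)/2)


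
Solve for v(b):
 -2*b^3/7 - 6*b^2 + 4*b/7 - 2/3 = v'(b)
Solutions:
 v(b) = C1 - b^4/14 - 2*b^3 + 2*b^2/7 - 2*b/3


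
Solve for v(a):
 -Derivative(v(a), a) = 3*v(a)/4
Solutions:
 v(a) = C1*exp(-3*a/4)


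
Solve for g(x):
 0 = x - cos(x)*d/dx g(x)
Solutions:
 g(x) = C1 + Integral(x/cos(x), x)


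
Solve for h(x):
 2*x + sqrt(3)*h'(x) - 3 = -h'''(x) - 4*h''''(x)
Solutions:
 h(x) = C1 + C2*exp(x*(-2 + (1 + 216*sqrt(3) + sqrt(-1 + (1 + 216*sqrt(3))^2))^(-1/3) + (1 + 216*sqrt(3) + sqrt(-1 + (1 + 216*sqrt(3))^2))^(1/3))/24)*sin(sqrt(3)*x*(-(1 + 216*sqrt(3) + sqrt(-1 + (1 + 216*sqrt(3))^2))^(1/3) + (1 + 216*sqrt(3) + sqrt(-1 + (1 + 216*sqrt(3))^2))^(-1/3))/24) + C3*exp(x*(-2 + (1 + 216*sqrt(3) + sqrt(-1 + (1 + 216*sqrt(3))^2))^(-1/3) + (1 + 216*sqrt(3) + sqrt(-1 + (1 + 216*sqrt(3))^2))^(1/3))/24)*cos(sqrt(3)*x*(-(1 + 216*sqrt(3) + sqrt(-1 + (1 + 216*sqrt(3))^2))^(1/3) + (1 + 216*sqrt(3) + sqrt(-1 + (1 + 216*sqrt(3))^2))^(-1/3))/24) + C4*exp(-x*((1 + 216*sqrt(3) + sqrt(-1 + (1 + 216*sqrt(3))^2))^(-1/3) + 1 + (1 + 216*sqrt(3) + sqrt(-1 + (1 + 216*sqrt(3))^2))^(1/3))/12) - sqrt(3)*x^2/3 + sqrt(3)*x


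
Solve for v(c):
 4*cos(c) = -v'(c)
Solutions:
 v(c) = C1 - 4*sin(c)


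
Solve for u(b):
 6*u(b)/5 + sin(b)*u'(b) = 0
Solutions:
 u(b) = C1*(cos(b) + 1)^(3/5)/(cos(b) - 1)^(3/5)


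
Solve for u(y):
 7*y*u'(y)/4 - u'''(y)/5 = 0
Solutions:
 u(y) = C1 + Integral(C2*airyai(70^(1/3)*y/2) + C3*airybi(70^(1/3)*y/2), y)


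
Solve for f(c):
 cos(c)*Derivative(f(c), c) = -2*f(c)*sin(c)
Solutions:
 f(c) = C1*cos(c)^2


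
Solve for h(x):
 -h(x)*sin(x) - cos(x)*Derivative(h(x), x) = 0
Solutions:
 h(x) = C1*cos(x)


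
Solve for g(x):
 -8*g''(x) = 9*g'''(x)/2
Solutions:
 g(x) = C1 + C2*x + C3*exp(-16*x/9)


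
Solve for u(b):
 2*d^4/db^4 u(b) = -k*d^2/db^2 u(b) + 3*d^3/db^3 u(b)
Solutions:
 u(b) = C1 + C2*b + C3*exp(b*(3 - sqrt(9 - 8*k))/4) + C4*exp(b*(sqrt(9 - 8*k) + 3)/4)


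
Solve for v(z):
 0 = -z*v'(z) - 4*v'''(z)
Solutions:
 v(z) = C1 + Integral(C2*airyai(-2^(1/3)*z/2) + C3*airybi(-2^(1/3)*z/2), z)


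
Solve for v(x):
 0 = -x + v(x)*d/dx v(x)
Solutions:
 v(x) = -sqrt(C1 + x^2)
 v(x) = sqrt(C1 + x^2)


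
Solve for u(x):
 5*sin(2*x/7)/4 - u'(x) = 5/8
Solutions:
 u(x) = C1 - 5*x/8 - 35*cos(2*x/7)/8


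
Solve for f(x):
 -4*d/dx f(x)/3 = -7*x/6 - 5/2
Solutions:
 f(x) = C1 + 7*x^2/16 + 15*x/8


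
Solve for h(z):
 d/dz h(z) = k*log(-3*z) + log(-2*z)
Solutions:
 h(z) = C1 + z*(k + 1)*log(-z) + z*(-k + k*log(3) - 1 + log(2))


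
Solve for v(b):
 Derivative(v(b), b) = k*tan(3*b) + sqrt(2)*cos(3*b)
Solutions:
 v(b) = C1 - k*log(cos(3*b))/3 + sqrt(2)*sin(3*b)/3


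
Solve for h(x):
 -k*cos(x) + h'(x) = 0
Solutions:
 h(x) = C1 + k*sin(x)


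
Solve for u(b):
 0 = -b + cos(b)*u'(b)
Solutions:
 u(b) = C1 + Integral(b/cos(b), b)


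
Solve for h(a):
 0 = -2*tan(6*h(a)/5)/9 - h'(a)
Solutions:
 h(a) = -5*asin(C1*exp(-4*a/15))/6 + 5*pi/6
 h(a) = 5*asin(C1*exp(-4*a/15))/6


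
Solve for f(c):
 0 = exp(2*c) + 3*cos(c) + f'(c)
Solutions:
 f(c) = C1 - exp(2*c)/2 - 3*sin(c)


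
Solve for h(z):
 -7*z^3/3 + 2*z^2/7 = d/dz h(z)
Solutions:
 h(z) = C1 - 7*z^4/12 + 2*z^3/21


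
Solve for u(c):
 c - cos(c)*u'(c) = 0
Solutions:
 u(c) = C1 + Integral(c/cos(c), c)


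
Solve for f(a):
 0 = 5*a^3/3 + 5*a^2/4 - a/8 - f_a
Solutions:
 f(a) = C1 + 5*a^4/12 + 5*a^3/12 - a^2/16


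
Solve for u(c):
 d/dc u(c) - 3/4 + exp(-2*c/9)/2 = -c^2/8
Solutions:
 u(c) = C1 - c^3/24 + 3*c/4 + 9*exp(-2*c/9)/4


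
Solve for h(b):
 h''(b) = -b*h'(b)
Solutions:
 h(b) = C1 + C2*erf(sqrt(2)*b/2)


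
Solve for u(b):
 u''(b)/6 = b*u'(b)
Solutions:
 u(b) = C1 + C2*erfi(sqrt(3)*b)


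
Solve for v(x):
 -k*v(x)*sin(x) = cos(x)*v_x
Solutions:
 v(x) = C1*exp(k*log(cos(x)))


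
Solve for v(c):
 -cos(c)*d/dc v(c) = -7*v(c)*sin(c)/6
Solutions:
 v(c) = C1/cos(c)^(7/6)


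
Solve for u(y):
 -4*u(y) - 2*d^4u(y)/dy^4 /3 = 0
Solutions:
 u(y) = (C1*sin(2^(3/4)*3^(1/4)*y/2) + C2*cos(2^(3/4)*3^(1/4)*y/2))*exp(-2^(3/4)*3^(1/4)*y/2) + (C3*sin(2^(3/4)*3^(1/4)*y/2) + C4*cos(2^(3/4)*3^(1/4)*y/2))*exp(2^(3/4)*3^(1/4)*y/2)


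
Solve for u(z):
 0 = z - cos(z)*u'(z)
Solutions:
 u(z) = C1 + Integral(z/cos(z), z)


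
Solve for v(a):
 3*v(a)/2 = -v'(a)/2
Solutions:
 v(a) = C1*exp(-3*a)


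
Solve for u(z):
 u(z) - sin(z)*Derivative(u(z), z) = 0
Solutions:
 u(z) = C1*sqrt(cos(z) - 1)/sqrt(cos(z) + 1)


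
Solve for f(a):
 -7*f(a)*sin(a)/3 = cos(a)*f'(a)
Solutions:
 f(a) = C1*cos(a)^(7/3)


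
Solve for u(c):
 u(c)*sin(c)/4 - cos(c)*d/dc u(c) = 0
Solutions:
 u(c) = C1/cos(c)^(1/4)


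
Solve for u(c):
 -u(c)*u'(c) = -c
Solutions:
 u(c) = -sqrt(C1 + c^2)
 u(c) = sqrt(C1 + c^2)


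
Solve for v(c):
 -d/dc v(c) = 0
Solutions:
 v(c) = C1


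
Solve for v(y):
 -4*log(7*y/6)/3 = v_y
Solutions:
 v(y) = C1 - 4*y*log(y)/3 - 4*y*log(7)/3 + 4*y/3 + 4*y*log(6)/3


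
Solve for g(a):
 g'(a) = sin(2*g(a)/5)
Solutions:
 -a + 5*log(cos(2*g(a)/5) - 1)/4 - 5*log(cos(2*g(a)/5) + 1)/4 = C1


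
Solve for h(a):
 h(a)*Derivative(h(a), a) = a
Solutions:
 h(a) = -sqrt(C1 + a^2)
 h(a) = sqrt(C1 + a^2)


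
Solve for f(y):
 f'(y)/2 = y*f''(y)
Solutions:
 f(y) = C1 + C2*y^(3/2)


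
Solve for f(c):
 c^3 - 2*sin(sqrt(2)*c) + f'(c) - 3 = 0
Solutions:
 f(c) = C1 - c^4/4 + 3*c - sqrt(2)*cos(sqrt(2)*c)


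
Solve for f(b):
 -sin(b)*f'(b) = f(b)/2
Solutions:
 f(b) = C1*(cos(b) + 1)^(1/4)/(cos(b) - 1)^(1/4)


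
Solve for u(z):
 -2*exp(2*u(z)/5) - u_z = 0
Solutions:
 u(z) = 5*log(-sqrt(-1/(C1 - 2*z))) - 5*log(2) + 5*log(10)/2
 u(z) = 5*log(-1/(C1 - 2*z))/2 - 5*log(2) + 5*log(10)/2


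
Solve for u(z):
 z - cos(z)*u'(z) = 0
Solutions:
 u(z) = C1 + Integral(z/cos(z), z)


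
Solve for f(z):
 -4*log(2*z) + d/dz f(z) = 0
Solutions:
 f(z) = C1 + 4*z*log(z) - 4*z + z*log(16)


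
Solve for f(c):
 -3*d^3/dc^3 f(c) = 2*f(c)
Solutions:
 f(c) = C3*exp(-2^(1/3)*3^(2/3)*c/3) + (C1*sin(2^(1/3)*3^(1/6)*c/2) + C2*cos(2^(1/3)*3^(1/6)*c/2))*exp(2^(1/3)*3^(2/3)*c/6)


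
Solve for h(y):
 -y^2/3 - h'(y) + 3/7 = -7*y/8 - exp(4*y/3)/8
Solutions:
 h(y) = C1 - y^3/9 + 7*y^2/16 + 3*y/7 + 3*exp(4*y/3)/32


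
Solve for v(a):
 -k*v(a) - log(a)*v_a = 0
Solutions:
 v(a) = C1*exp(-k*li(a))


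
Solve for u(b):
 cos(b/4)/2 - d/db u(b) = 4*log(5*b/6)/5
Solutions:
 u(b) = C1 - 4*b*log(b)/5 - 4*b*log(5)/5 + 4*b/5 + 4*b*log(6)/5 + 2*sin(b/4)


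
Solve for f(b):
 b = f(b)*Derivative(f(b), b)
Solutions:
 f(b) = -sqrt(C1 + b^2)
 f(b) = sqrt(C1 + b^2)
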